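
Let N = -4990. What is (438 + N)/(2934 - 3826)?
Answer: 1138/223 ≈ 5.1031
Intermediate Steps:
(438 + N)/(2934 - 3826) = (438 - 4990)/(2934 - 3826) = -4552/(-892) = -4552*(-1/892) = 1138/223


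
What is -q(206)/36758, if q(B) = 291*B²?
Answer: -6174438/18379 ≈ -335.95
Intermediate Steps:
-q(206)/36758 = -291*206²/36758 = -291*42436/36758 = -12348876/36758 = -1*6174438/18379 = -6174438/18379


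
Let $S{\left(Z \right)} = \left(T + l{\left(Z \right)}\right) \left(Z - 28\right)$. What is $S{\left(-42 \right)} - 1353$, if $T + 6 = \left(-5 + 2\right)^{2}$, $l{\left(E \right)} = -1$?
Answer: $-1493$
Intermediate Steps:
$T = 3$ ($T = -6 + \left(-5 + 2\right)^{2} = -6 + \left(-3\right)^{2} = -6 + 9 = 3$)
$S{\left(Z \right)} = -56 + 2 Z$ ($S{\left(Z \right)} = \left(3 - 1\right) \left(Z - 28\right) = 2 \left(-28 + Z\right) = -56 + 2 Z$)
$S{\left(-42 \right)} - 1353 = \left(-56 + 2 \left(-42\right)\right) - 1353 = \left(-56 - 84\right) - 1353 = -140 - 1353 = -1493$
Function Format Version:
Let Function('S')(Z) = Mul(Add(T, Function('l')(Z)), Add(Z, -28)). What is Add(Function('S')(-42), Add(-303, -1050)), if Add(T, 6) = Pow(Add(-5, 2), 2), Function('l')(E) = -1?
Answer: -1493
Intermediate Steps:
T = 3 (T = Add(-6, Pow(Add(-5, 2), 2)) = Add(-6, Pow(-3, 2)) = Add(-6, 9) = 3)
Function('S')(Z) = Add(-56, Mul(2, Z)) (Function('S')(Z) = Mul(Add(3, -1), Add(Z, -28)) = Mul(2, Add(-28, Z)) = Add(-56, Mul(2, Z)))
Add(Function('S')(-42), Add(-303, -1050)) = Add(Add(-56, Mul(2, -42)), Add(-303, -1050)) = Add(Add(-56, -84), -1353) = Add(-140, -1353) = -1493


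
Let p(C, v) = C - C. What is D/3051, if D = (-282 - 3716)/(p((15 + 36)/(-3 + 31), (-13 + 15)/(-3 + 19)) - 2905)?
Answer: 3998/8863155 ≈ 0.00045108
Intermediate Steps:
p(C, v) = 0
D = 3998/2905 (D = (-282 - 3716)/(0 - 2905) = -3998/(-2905) = -3998*(-1/2905) = 3998/2905 ≈ 1.3762)
D/3051 = (3998/2905)/3051 = (3998/2905)*(1/3051) = 3998/8863155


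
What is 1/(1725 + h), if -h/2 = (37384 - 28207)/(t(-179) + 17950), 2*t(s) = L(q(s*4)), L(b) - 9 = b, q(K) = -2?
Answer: 11969/20634289 ≈ 0.00058005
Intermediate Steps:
L(b) = 9 + b
t(s) = 7/2 (t(s) = (9 - 2)/2 = (1/2)*7 = 7/2)
h = -12236/11969 (h = -2*(37384 - 28207)/(7/2 + 17950) = -18354/35907/2 = -18354*2/35907 = -2*6118/11969 = -12236/11969 ≈ -1.0223)
1/(1725 + h) = 1/(1725 - 12236/11969) = 1/(20634289/11969) = 11969/20634289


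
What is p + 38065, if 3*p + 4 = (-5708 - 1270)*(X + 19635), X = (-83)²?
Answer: -184970281/3 ≈ -6.1657e+7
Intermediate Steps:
X = 6889
p = -185084476/3 (p = -4/3 + ((-5708 - 1270)*(6889 + 19635))/3 = -4/3 + (-6978*26524)/3 = -4/3 + (⅓)*(-185084472) = -4/3 - 61694824 = -185084476/3 ≈ -6.1695e+7)
p + 38065 = -185084476/3 + 38065 = -184970281/3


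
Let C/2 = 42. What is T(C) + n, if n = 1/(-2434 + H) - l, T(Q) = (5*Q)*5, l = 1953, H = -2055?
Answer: 659882/4489 ≈ 147.00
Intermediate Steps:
C = 84 (C = 2*42 = 84)
T(Q) = 25*Q
n = -8767018/4489 (n = 1/(-2434 - 2055) - 1*1953 = 1/(-4489) - 1953 = -1/4489 - 1953 = -8767018/4489 ≈ -1953.0)
T(C) + n = 25*84 - 8767018/4489 = 2100 - 8767018/4489 = 659882/4489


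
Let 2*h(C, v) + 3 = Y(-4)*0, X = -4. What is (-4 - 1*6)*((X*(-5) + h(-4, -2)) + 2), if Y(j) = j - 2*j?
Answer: -205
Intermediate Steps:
Y(j) = -j
h(C, v) = -3/2 (h(C, v) = -3/2 + (-1*(-4)*0)/2 = -3/2 + (4*0)/2 = -3/2 + (½)*0 = -3/2 + 0 = -3/2)
(-4 - 1*6)*((X*(-5) + h(-4, -2)) + 2) = (-4 - 1*6)*((-4*(-5) - 3/2) + 2) = (-4 - 6)*((20 - 3/2) + 2) = -10*(37/2 + 2) = -10*41/2 = -205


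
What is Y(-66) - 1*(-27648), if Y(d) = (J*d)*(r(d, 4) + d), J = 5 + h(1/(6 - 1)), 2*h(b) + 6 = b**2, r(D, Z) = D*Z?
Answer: 358218/5 ≈ 71644.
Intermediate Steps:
h(b) = -3 + b**2/2
J = 101/50 (J = 5 + (-3 + (1/(6 - 1))**2/2) = 5 + (-3 + (1/5)**2/2) = 5 + (-3 + (1/2)*(1/25)) = 5 + (-3 + 1/50) = 5 - 149/50 = 101/50 ≈ 2.0200)
Y(d) = 101*d**2/10 (Y(d) = (101*d/50)*(d*4 + d) = (101*d/50)*(4*d + d) = (101*d/50)*(5*d) = 101*d**2/10)
Y(-66) - 1*(-27648) = (101/10)*(-66)**2 - 1*(-27648) = (101/10)*4356 + 27648 = 219978/5 + 27648 = 358218/5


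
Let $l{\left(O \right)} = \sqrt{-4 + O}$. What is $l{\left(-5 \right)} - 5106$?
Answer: $-5106 + 3 i \approx -5106.0 + 3.0 i$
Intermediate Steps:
$l{\left(-5 \right)} - 5106 = \sqrt{-4 - 5} - 5106 = \sqrt{-9} - 5106 = 3 i - 5106 = -5106 + 3 i$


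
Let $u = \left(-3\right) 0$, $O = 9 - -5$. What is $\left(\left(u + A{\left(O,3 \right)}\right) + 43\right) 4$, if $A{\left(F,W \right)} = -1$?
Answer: $168$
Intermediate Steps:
$O = 14$ ($O = 9 + 5 = 14$)
$u = 0$
$\left(\left(u + A{\left(O,3 \right)}\right) + 43\right) 4 = \left(\left(0 - 1\right) + 43\right) 4 = \left(-1 + 43\right) 4 = 42 \cdot 4 = 168$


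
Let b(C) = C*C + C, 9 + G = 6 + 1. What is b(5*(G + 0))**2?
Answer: 8100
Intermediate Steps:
G = -2 (G = -9 + (6 + 1) = -9 + 7 = -2)
b(C) = C + C**2 (b(C) = C**2 + C = C + C**2)
b(5*(G + 0))**2 = ((5*(-2 + 0))*(1 + 5*(-2 + 0)))**2 = ((5*(-2))*(1 + 5*(-2)))**2 = (-10*(1 - 10))**2 = (-10*(-9))**2 = 90**2 = 8100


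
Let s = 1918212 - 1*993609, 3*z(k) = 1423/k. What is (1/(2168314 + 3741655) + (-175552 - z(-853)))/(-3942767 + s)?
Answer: 1327485845313473/22822768638614022 ≈ 0.058165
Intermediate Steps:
z(k) = 1423/(3*k) (z(k) = (1423/k)/3 = 1423/(3*k))
s = 924603 (s = 1918212 - 993609 = 924603)
(1/(2168314 + 3741655) + (-175552 - z(-853)))/(-3942767 + s) = (1/(2168314 + 3741655) + (-175552 - 1423/(3*(-853))))/(-3942767 + 924603) = (1/5909969 + (-175552 - 1423*(-1)/(3*853)))/(-3018164) = (1/5909969 + (-175552 - 1*(-1423/2559)))*(-1/3018164) = (1/5909969 + (-175552 + 1423/2559))*(-1/3018164) = (1/5909969 - 449236145/2559)*(-1/3018164) = -2654971690626946/15123610671*(-1/3018164) = 1327485845313473/22822768638614022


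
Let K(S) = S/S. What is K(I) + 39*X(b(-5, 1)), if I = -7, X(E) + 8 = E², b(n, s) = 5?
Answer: 664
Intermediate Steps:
X(E) = -8 + E²
K(S) = 1
K(I) + 39*X(b(-5, 1)) = 1 + 39*(-8 + 5²) = 1 + 39*(-8 + 25) = 1 + 39*17 = 1 + 663 = 664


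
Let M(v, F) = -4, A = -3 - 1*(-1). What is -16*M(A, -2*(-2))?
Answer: 64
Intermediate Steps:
A = -2 (A = -3 + 1 = -2)
-16*M(A, -2*(-2)) = -16*(-4) = 64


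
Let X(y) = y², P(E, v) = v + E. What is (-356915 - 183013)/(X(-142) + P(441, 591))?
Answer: -134982/5299 ≈ -25.473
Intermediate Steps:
P(E, v) = E + v
(-356915 - 183013)/(X(-142) + P(441, 591)) = (-356915 - 183013)/((-142)² + (441 + 591)) = -539928/(20164 + 1032) = -539928/21196 = -539928*1/21196 = -134982/5299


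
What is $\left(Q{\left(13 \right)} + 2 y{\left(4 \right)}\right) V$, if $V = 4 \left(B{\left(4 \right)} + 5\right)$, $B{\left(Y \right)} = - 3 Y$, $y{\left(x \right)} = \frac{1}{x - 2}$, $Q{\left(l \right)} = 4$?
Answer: $-140$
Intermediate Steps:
$y{\left(x \right)} = \frac{1}{-2 + x}$
$V = -28$ ($V = 4 \left(\left(-3\right) 4 + 5\right) = 4 \left(-12 + 5\right) = 4 \left(-7\right) = -28$)
$\left(Q{\left(13 \right)} + 2 y{\left(4 \right)}\right) V = \left(4 + \frac{2}{-2 + 4}\right) \left(-28\right) = \left(4 + \frac{2}{2}\right) \left(-28\right) = \left(4 + 2 \cdot \frac{1}{2}\right) \left(-28\right) = \left(4 + 1\right) \left(-28\right) = 5 \left(-28\right) = -140$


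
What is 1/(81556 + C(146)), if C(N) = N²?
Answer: 1/102872 ≈ 9.7208e-6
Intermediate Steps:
1/(81556 + C(146)) = 1/(81556 + 146²) = 1/(81556 + 21316) = 1/102872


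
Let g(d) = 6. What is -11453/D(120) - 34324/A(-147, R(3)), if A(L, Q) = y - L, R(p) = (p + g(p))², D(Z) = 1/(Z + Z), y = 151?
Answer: -409576442/149 ≈ -2.7488e+6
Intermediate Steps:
D(Z) = 1/(2*Z)
R(p) = (6 + p)² (R(p) = (p + 6)² = (6 + p)²)
A(L, Q) = 151 - L
-11453/D(120) - 34324/A(-147, R(3)) = -11453/((½)/120) - 34324/(151 - 1*(-147)) = -11453/((½)*(1/120)) - 34324/(151 + 147) = -11453/1/240 - 34324/298 = -11453*240 - 34324*1/298 = -2748720 - 17162/149 = -409576442/149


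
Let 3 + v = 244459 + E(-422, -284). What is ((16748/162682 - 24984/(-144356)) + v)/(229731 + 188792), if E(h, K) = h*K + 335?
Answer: 62964952447599/72269452377031 ≈ 0.87125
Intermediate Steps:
E(h, K) = 335 + K*h (E(h, K) = K*h + 335 = 335 + K*h)
v = 364639 (v = -3 + (244459 + (335 - 284*(-422))) = -3 + (244459 + (335 + 119848)) = -3 + (244459 + 120183) = -3 + 364642 = 364639)
((16748/162682 - 24984/(-144356)) + v)/(229731 + 188792) = ((16748/162682 - 24984/(-144356)) + 364639)/(229731 + 188792) = ((16748*(1/162682) - 24984*(-1/144356)) + 364639)/418523 = ((8374/81341 + 6246/36089) + 364639)*(1/418523) = (810265172/2935515349 + 364639)*(1/418523) = (1070404191609183/2935515349)*(1/418523) = 62964952447599/72269452377031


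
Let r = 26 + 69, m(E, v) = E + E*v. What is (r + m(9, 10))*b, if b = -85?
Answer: -16490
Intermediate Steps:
r = 95
(r + m(9, 10))*b = (95 + 9*(1 + 10))*(-85) = (95 + 9*11)*(-85) = (95 + 99)*(-85) = 194*(-85) = -16490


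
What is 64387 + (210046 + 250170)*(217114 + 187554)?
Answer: 186234752675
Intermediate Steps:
64387 + (210046 + 250170)*(217114 + 187554) = 64387 + 460216*404668 = 64387 + 186234688288 = 186234752675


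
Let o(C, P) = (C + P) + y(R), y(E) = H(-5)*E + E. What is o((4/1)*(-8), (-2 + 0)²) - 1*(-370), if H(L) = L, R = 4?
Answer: 326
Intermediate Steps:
y(E) = -4*E (y(E) = -5*E + E = -4*E)
o(C, P) = -16 + C + P (o(C, P) = (C + P) - 4*4 = (C + P) - 16 = -16 + C + P)
o((4/1)*(-8), (-2 + 0)²) - 1*(-370) = (-16 + (4/1)*(-8) + (-2 + 0)²) - 1*(-370) = (-16 + (4*1)*(-8) + (-2)²) + 370 = (-16 + 4*(-8) + 4) + 370 = (-16 - 32 + 4) + 370 = -44 + 370 = 326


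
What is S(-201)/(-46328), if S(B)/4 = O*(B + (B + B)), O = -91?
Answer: -54873/11582 ≈ -4.7378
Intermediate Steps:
S(B) = -1092*B (S(B) = 4*(-91*(B + (B + B))) = 4*(-91*(B + 2*B)) = 4*(-273*B) = -1092*B)
S(-201)/(-46328) = -1092*(-201)/(-46328) = 219492*(-1/46328) = -54873/11582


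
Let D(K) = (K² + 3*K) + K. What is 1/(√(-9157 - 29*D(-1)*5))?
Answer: -I*√178/1246 ≈ -0.010708*I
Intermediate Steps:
D(K) = K² + 4*K
1/(√(-9157 - 29*D(-1)*5)) = 1/(√(-9157 - (-29)*(4 - 1)*5)) = 1/(√(-9157 - (-29)*3*5)) = 1/(√(-9157 - 29*(-3)*5)) = 1/(√(-9157 + 87*5)) = 1/(√(-9157 + 435)) = 1/(√(-8722)) = 1/(7*I*√178) = -I*√178/1246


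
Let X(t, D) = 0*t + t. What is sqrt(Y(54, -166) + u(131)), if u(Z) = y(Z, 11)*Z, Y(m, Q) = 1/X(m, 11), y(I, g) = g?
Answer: sqrt(466890)/18 ≈ 37.961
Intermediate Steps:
X(t, D) = t (X(t, D) = 0 + t = t)
Y(m, Q) = 1/m
u(Z) = 11*Z
sqrt(Y(54, -166) + u(131)) = sqrt(1/54 + 11*131) = sqrt(1/54 + 1441) = sqrt(77815/54) = sqrt(466890)/18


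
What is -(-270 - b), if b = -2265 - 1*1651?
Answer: -3646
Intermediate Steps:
b = -3916 (b = -2265 - 1651 = -3916)
-(-270 - b) = -(-270 - 1*(-3916)) = -(-270 + 3916) = -1*3646 = -3646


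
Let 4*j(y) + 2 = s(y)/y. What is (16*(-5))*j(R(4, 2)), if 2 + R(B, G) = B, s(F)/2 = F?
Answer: 0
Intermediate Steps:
s(F) = 2*F
R(B, G) = -2 + B
j(y) = 0 (j(y) = -½ + ((2*y)/y)/4 = -½ + (¼)*2 = -½ + ½ = 0)
(16*(-5))*j(R(4, 2)) = (16*(-5))*0 = -80*0 = 0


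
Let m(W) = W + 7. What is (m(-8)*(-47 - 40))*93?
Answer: 8091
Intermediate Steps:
m(W) = 7 + W
(m(-8)*(-47 - 40))*93 = ((7 - 8)*(-47 - 40))*93 = -1*(-87)*93 = 87*93 = 8091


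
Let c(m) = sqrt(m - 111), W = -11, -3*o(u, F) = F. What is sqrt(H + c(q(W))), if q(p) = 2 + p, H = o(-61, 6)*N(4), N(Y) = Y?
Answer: sqrt(-8 + 2*I*sqrt(30)) ≈ 1.668 + 3.2836*I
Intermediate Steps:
o(u, F) = -F/3
H = -8 (H = -1/3*6*4 = -2*4 = -8)
c(m) = sqrt(-111 + m)
sqrt(H + c(q(W))) = sqrt(-8 + sqrt(-111 + (2 - 11))) = sqrt(-8 + sqrt(-111 - 9)) = sqrt(-8 + sqrt(-120)) = sqrt(-8 + 2*I*sqrt(30))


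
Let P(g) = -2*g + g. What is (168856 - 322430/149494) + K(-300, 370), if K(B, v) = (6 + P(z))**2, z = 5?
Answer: 12621392964/74747 ≈ 1.6885e+5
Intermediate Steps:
P(g) = -g
K(B, v) = 1 (K(B, v) = (6 - 1*5)**2 = (6 - 5)**2 = 1**2 = 1)
(168856 - 322430/149494) + K(-300, 370) = (168856 - 322430/149494) + 1 = (168856 - 322430*1/149494) + 1 = (168856 - 161215/74747) + 1 = 12621318217/74747 + 1 = 12621392964/74747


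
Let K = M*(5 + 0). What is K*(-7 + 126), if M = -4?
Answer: -2380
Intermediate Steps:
K = -20 (K = -4*(5 + 0) = -4*5 = -20)
K*(-7 + 126) = -20*(-7 + 126) = -20*119 = -2380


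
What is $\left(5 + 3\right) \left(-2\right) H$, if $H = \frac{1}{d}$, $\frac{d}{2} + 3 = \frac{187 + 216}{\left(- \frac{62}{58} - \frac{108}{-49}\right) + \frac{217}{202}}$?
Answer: $- \frac{5073464}{113775377} \approx -0.044592$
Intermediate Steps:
$d = \frac{227550754}{634183}$ ($d = -6 + 2 \frac{187 + 216}{\left(- \frac{62}{58} - \frac{108}{-49}\right) + \frac{217}{202}} = -6 + 2 \frac{403}{\left(\left(-62\right) \frac{1}{58} - - \frac{108}{49}\right) + 217 \cdot \frac{1}{202}} = -6 + 2 \frac{403}{\left(- \frac{31}{29} + \frac{108}{49}\right) + \frac{217}{202}} = -6 + 2 \frac{403}{\frac{1613}{1421} + \frac{217}{202}} = -6 + 2 \frac{403}{\frac{634183}{287042}} = -6 + 2 \cdot 403 \cdot \frac{287042}{634183} = -6 + 2 \cdot \frac{115677926}{634183} = -6 + \frac{231355852}{634183} = \frac{227550754}{634183} \approx 358.81$)
$H = \frac{634183}{227550754}$ ($H = \frac{1}{\frac{227550754}{634183}} = \frac{634183}{227550754} \approx 0.002787$)
$\left(5 + 3\right) \left(-2\right) H = \left(5 + 3\right) \left(-2\right) \frac{634183}{227550754} = 8 \left(-2\right) \frac{634183}{227550754} = \left(-16\right) \frac{634183}{227550754} = - \frac{5073464}{113775377}$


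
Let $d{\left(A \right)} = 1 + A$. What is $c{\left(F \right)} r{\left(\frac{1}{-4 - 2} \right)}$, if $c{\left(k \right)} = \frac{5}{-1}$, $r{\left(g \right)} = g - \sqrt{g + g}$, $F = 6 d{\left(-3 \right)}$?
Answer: $\frac{5}{6} + \frac{5 i \sqrt{3}}{3} \approx 0.83333 + 2.8868 i$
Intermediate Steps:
$F = -12$ ($F = 6 \left(1 - 3\right) = 6 \left(-2\right) = -12$)
$r{\left(g \right)} = g - \sqrt{2} \sqrt{g}$ ($r{\left(g \right)} = g - \sqrt{2 g} = g - \sqrt{2} \sqrt{g}$)
$c{\left(k \right)} = -5$ ($c{\left(k \right)} = 5 \left(-1\right) = -5$)
$c{\left(F \right)} r{\left(\frac{1}{-4 - 2} \right)} = - 5 \left(\frac{1}{-4 - 2} - \sqrt{2} \sqrt{\frac{1}{-4 - 2}}\right) = - 5 \left(\frac{1}{-6} - \sqrt{2} \sqrt{\frac{1}{-6}}\right) = - 5 \left(- \frac{1}{6} - \sqrt{2} \sqrt{- \frac{1}{6}}\right) = - 5 \left(- \frac{1}{6} - \sqrt{2} \frac{i \sqrt{6}}{6}\right) = - 5 \left(- \frac{1}{6} - \frac{i \sqrt{3}}{3}\right) = \frac{5}{6} + \frac{5 i \sqrt{3}}{3}$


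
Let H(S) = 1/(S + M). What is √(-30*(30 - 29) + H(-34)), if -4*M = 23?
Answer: I*√759066/159 ≈ 5.4795*I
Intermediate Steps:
M = -23/4 (M = -¼*23 = -23/4 ≈ -5.7500)
H(S) = 1/(-23/4 + S) (H(S) = 1/(S - 23/4) = 1/(-23/4 + S))
√(-30*(30 - 29) + H(-34)) = √(-30*(30 - 29) + 4/(-23 + 4*(-34))) = √(-30*1 + 4/(-23 - 136)) = √(-30 + 4/(-159)) = √(-30 + 4*(-1/159)) = √(-30 - 4/159) = √(-4774/159) = I*√759066/159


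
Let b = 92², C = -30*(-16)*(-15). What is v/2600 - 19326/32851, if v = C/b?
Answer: -40916559/69512716 ≈ -0.58862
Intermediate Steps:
C = -7200 (C = 480*(-15) = -7200)
b = 8464
v = -450/529 (v = -7200/8464 = -7200*1/8464 = -450/529 ≈ -0.85066)
v/2600 - 19326/32851 = -450/529/2600 - 19326/32851 = -450/529*1/2600 - 19326*1/32851 = -9/27508 - 19326/32851 = -40916559/69512716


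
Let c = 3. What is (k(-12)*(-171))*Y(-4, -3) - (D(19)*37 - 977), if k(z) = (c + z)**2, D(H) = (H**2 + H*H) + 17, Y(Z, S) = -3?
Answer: 15187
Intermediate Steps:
D(H) = 17 + 2*H**2 (D(H) = (H**2 + H**2) + 17 = 2*H**2 + 17 = 17 + 2*H**2)
k(z) = (3 + z)**2
(k(-12)*(-171))*Y(-4, -3) - (D(19)*37 - 977) = ((3 - 12)**2*(-171))*(-3) - ((17 + 2*19**2)*37 - 977) = ((-9)**2*(-171))*(-3) - ((17 + 2*361)*37 - 977) = (81*(-171))*(-3) - ((17 + 722)*37 - 977) = -13851*(-3) - (739*37 - 977) = 41553 - (27343 - 977) = 41553 - 1*26366 = 41553 - 26366 = 15187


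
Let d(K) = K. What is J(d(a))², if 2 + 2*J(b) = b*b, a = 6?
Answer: 289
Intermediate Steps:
J(b) = -1 + b²/2 (J(b) = -1 + (b*b)/2 = -1 + b²/2)
J(d(a))² = (-1 + (½)*6²)² = (-1 + (½)*36)² = (-1 + 18)² = 17² = 289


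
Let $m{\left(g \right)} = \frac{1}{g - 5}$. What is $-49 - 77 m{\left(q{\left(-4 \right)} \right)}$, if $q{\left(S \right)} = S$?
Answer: $- \frac{364}{9} \approx -40.444$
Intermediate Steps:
$m{\left(g \right)} = \frac{1}{-5 + g}$
$-49 - 77 m{\left(q{\left(-4 \right)} \right)} = -49 - \frac{77}{-5 - 4} = -49 - \frac{77}{-9} = -49 - - \frac{77}{9} = -49 + \frac{77}{9} = - \frac{364}{9}$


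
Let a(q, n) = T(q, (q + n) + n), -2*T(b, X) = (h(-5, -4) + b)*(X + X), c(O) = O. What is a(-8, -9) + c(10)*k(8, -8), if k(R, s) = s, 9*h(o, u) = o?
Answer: -2722/9 ≈ -302.44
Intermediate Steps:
h(o, u) = o/9
T(b, X) = -X*(-5/9 + b) (T(b, X) = -((⅑)*(-5) + b)*(X + X)/2 = -(-5/9 + b)*2*X/2 = -X*(-5/9 + b))
a(q, n) = (5 - 9*q)*(q + 2*n)/9 (a(q, n) = ((q + n) + n)*(5 - 9*q)/9 = ((n + q) + n)*(5 - 9*q)/9 = (q + 2*n)*(5 - 9*q)/9 = (5 - 9*q)*(q + 2*n)/9)
a(-8, -9) + c(10)*k(8, -8) = -(-5 + 9*(-8))*(-8 + 2*(-9))/9 + 10*(-8) = -(-5 - 72)*(-8 - 18)/9 - 80 = -⅑*(-77)*(-26) - 80 = -2002/9 - 80 = -2722/9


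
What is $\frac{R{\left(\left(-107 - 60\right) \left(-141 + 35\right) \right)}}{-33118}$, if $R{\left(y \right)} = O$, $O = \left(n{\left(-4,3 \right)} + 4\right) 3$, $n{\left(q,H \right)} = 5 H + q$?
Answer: $- \frac{45}{33118} \approx -0.0013588$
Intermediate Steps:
$n{\left(q,H \right)} = q + 5 H$
$O = 45$ ($O = \left(\left(-4 + 5 \cdot 3\right) + 4\right) 3 = \left(\left(-4 + 15\right) + 4\right) 3 = \left(11 + 4\right) 3 = 15 \cdot 3 = 45$)
$R{\left(y \right)} = 45$
$\frac{R{\left(\left(-107 - 60\right) \left(-141 + 35\right) \right)}}{-33118} = \frac{45}{-33118} = 45 \left(- \frac{1}{33118}\right) = - \frac{45}{33118}$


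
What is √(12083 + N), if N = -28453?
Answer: I*√16370 ≈ 127.95*I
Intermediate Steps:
√(12083 + N) = √(12083 - 28453) = √(-16370) = I*√16370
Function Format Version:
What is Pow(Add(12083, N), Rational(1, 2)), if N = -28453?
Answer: Mul(I, Pow(16370, Rational(1, 2))) ≈ Mul(127.95, I)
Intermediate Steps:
Pow(Add(12083, N), Rational(1, 2)) = Pow(Add(12083, -28453), Rational(1, 2)) = Pow(-16370, Rational(1, 2)) = Mul(I, Pow(16370, Rational(1, 2)))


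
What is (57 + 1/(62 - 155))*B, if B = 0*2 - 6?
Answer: -10600/31 ≈ -341.94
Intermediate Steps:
B = -6 (B = 0 - 6 = -6)
(57 + 1/(62 - 155))*B = (57 + 1/(62 - 155))*(-6) = (57 + 1/(-93))*(-6) = (57 - 1/93)*(-6) = (5300/93)*(-6) = -10600/31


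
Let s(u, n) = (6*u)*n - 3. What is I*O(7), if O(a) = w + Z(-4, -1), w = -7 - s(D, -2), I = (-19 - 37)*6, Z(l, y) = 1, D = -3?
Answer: 13104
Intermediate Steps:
s(u, n) = -3 + 6*n*u (s(u, n) = 6*n*u - 3 = -3 + 6*n*u)
I = -336 (I = -56*6 = -336)
w = -40 (w = -7 - (-3 + 6*(-2)*(-3)) = -7 - (-3 + 36) = -7 - 1*33 = -7 - 33 = -40)
O(a) = -39 (O(a) = -40 + 1 = -39)
I*O(7) = -336*(-39) = 13104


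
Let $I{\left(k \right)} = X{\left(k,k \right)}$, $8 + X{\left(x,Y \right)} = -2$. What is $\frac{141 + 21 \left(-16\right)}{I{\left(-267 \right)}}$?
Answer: $\frac{39}{2} \approx 19.5$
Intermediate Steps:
$X{\left(x,Y \right)} = -10$ ($X{\left(x,Y \right)} = -8 - 2 = -10$)
$I{\left(k \right)} = -10$
$\frac{141 + 21 \left(-16\right)}{I{\left(-267 \right)}} = \frac{141 + 21 \left(-16\right)}{-10} = \left(141 - 336\right) \left(- \frac{1}{10}\right) = \left(-195\right) \left(- \frac{1}{10}\right) = \frac{39}{2}$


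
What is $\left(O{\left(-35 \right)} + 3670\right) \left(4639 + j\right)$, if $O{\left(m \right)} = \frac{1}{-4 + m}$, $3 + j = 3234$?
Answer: $\frac{1126425230}{39} \approx 2.8883 \cdot 10^{7}$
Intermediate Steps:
$j = 3231$ ($j = -3 + 3234 = 3231$)
$\left(O{\left(-35 \right)} + 3670\right) \left(4639 + j\right) = \left(\frac{1}{-4 - 35} + 3670\right) \left(4639 + 3231\right) = \left(\frac{1}{-39} + 3670\right) 7870 = \left(- \frac{1}{39} + 3670\right) 7870 = \frac{143129}{39} \cdot 7870 = \frac{1126425230}{39}$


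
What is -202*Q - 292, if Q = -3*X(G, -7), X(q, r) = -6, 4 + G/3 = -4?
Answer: -3928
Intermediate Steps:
G = -24 (G = -12 + 3*(-4) = -12 - 12 = -24)
Q = 18 (Q = -3*(-6) = 18)
-202*Q - 292 = -202*18 - 292 = -3636 - 292 = -3928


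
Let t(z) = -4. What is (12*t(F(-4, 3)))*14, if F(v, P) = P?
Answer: -672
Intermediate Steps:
(12*t(F(-4, 3)))*14 = (12*(-4))*14 = -48*14 = -672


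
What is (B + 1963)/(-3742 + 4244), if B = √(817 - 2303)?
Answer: 1963/502 + I*√1486/502 ≈ 3.9104 + 0.07679*I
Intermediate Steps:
B = I*√1486 (B = √(-1486) = I*√1486 ≈ 38.549*I)
(B + 1963)/(-3742 + 4244) = (I*√1486 + 1963)/(-3742 + 4244) = (1963 + I*√1486)/502 = (1963 + I*√1486)*(1/502) = 1963/502 + I*√1486/502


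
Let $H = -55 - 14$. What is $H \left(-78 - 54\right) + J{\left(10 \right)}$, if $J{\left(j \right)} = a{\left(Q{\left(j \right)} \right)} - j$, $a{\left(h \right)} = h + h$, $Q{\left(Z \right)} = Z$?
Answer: $9118$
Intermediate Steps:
$a{\left(h \right)} = 2 h$
$H = -69$
$J{\left(j \right)} = j$ ($J{\left(j \right)} = 2 j - j = j$)
$H \left(-78 - 54\right) + J{\left(10 \right)} = - 69 \left(-78 - 54\right) + 10 = \left(-69\right) \left(-132\right) + 10 = 9108 + 10 = 9118$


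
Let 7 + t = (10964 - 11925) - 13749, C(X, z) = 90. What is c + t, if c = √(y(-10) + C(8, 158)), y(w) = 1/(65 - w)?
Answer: -14717 + √20253/15 ≈ -14708.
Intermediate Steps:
t = -14717 (t = -7 + ((10964 - 11925) - 13749) = -7 + (-961 - 13749) = -7 - 14710 = -14717)
c = √20253/15 (c = √(-1/(-65 - 10) + 90) = √(-1/(-75) + 90) = √(-1*(-1/75) + 90) = √(1/75 + 90) = √(6751/75) = √20253/15 ≈ 9.4875)
c + t = √20253/15 - 14717 = -14717 + √20253/15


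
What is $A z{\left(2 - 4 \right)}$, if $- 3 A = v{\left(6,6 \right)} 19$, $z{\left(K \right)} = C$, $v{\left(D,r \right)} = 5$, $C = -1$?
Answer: $\frac{95}{3} \approx 31.667$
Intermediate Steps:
$z{\left(K \right)} = -1$
$A = - \frac{95}{3}$ ($A = - \frac{5 \cdot 19}{3} = \left(- \frac{1}{3}\right) 95 = - \frac{95}{3} \approx -31.667$)
$A z{\left(2 - 4 \right)} = \left(- \frac{95}{3}\right) \left(-1\right) = \frac{95}{3}$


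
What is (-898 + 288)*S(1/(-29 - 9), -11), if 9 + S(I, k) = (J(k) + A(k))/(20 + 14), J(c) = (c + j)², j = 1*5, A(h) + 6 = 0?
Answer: 84180/17 ≈ 4951.8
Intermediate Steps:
A(h) = -6 (A(h) = -6 + 0 = -6)
j = 5
J(c) = (5 + c)² (J(c) = (c + 5)² = (5 + c)²)
S(I, k) = -156/17 + (5 + k)²/34 (S(I, k) = -9 + ((5 + k)² - 6)/(20 + 14) = -9 + (-6 + (5 + k)²)/34 = -9 + (-6 + (5 + k)²)*(1/34) = -9 + (-3/17 + (5 + k)²/34) = -156/17 + (5 + k)²/34)
(-898 + 288)*S(1/(-29 - 9), -11) = (-898 + 288)*(-156/17 + (5 - 11)²/34) = -610*(-156/17 + (1/34)*(-6)²) = -610*(-156/17 + (1/34)*36) = -610*(-156/17 + 18/17) = -610*(-138/17) = 84180/17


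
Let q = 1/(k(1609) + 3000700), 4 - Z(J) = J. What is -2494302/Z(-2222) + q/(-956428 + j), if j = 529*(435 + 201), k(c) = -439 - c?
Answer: -772866234910264627/689732133041728 ≈ -1120.5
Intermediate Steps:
Z(J) = 4 - J
j = 336444 (j = 529*636 = 336444)
q = 1/2998652 (q = 1/((-439 - 1*1609) + 3000700) = 1/((-439 - 1609) + 3000700) = 1/(-2048 + 3000700) = 1/2998652 ≈ 3.3348e-7)
-2494302/Z(-2222) + q/(-956428 + j) = -2494302/(4 - 1*(-2222)) + 1/(2998652*(-956428 + 336444)) = -2494302/(4 + 2222) + (1/2998652)/(-619984) = -2494302/2226 + (1/2998652)*(-1/619984) = -2494302*1/2226 - 1/1859116261568 = -415717/371 - 1/1859116261568 = -772866234910264627/689732133041728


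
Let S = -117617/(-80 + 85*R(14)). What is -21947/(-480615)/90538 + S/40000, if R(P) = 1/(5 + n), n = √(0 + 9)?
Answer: 56867085932131/1341679226825000 ≈ 0.042385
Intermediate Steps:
n = 3 (n = √9 = 3)
R(P) = ⅛ (R(P) = 1/(5 + 3) = 1/8 = ⅛)
S = 940936/555 (S = -117617/(-80 + 85*(⅛)) = -117617/(-80 + 85/8) = -117617/(-555/8) = -117617*(-8/555) = 940936/555 ≈ 1695.4)
-21947/(-480615)/90538 + S/40000 = -21947/(-480615)/90538 + (940936/555)/40000 = -21947*(-1/480615)*(1/90538) + (940936/555)*(1/40000) = (21947/480615)*(1/90538) + 117617/2775000 = 21947/43513920870 + 117617/2775000 = 56867085932131/1341679226825000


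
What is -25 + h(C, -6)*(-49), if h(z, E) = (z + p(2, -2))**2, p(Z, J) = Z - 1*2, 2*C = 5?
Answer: -1325/4 ≈ -331.25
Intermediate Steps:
C = 5/2 (C = (1/2)*5 = 5/2 ≈ 2.5000)
p(Z, J) = -2 + Z (p(Z, J) = Z - 2 = -2 + Z)
h(z, E) = z**2 (h(z, E) = (z + (-2 + 2))**2 = (z + 0)**2 = z**2)
-25 + h(C, -6)*(-49) = -25 + (5/2)**2*(-49) = -25 + (25/4)*(-49) = -25 - 1225/4 = -1325/4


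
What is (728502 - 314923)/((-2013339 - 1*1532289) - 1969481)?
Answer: -413579/5515109 ≈ -0.074990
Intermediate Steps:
(728502 - 314923)/((-2013339 - 1*1532289) - 1969481) = 413579/((-2013339 - 1532289) - 1969481) = 413579/(-3545628 - 1969481) = 413579/(-5515109) = 413579*(-1/5515109) = -413579/5515109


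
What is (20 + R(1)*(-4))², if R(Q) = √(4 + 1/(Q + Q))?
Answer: 472 - 240*√2 ≈ 132.59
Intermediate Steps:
R(Q) = √(4 + 1/(2*Q))
(20 + R(1)*(-4))² = (20 + (√(16 + 2/1)/2)*(-4))² = (20 + (√(16 + 2*1)/2)*(-4))² = (20 + (√(16 + 2)/2)*(-4))² = (20 + (√18/2)*(-4))² = (20 + ((3*√2)/2)*(-4))² = (20 + (3*√2/2)*(-4))² = (20 - 6*√2)²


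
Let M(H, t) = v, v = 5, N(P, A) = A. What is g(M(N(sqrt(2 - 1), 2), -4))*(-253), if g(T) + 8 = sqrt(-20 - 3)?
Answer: 2024 - 253*I*sqrt(23) ≈ 2024.0 - 1213.3*I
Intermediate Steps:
M(H, t) = 5
g(T) = -8 + I*sqrt(23) (g(T) = -8 + sqrt(-20 - 3) = -8 + sqrt(-23) = -8 + I*sqrt(23))
g(M(N(sqrt(2 - 1), 2), -4))*(-253) = (-8 + I*sqrt(23))*(-253) = 2024 - 253*I*sqrt(23)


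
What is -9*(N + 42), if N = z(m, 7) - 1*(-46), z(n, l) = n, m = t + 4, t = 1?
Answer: -837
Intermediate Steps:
m = 5 (m = 1 + 4 = 5)
N = 51 (N = 5 - 1*(-46) = 5 + 46 = 51)
-9*(N + 42) = -9*(51 + 42) = -9*93 = -837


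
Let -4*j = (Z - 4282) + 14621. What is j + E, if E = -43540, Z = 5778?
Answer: -190277/4 ≈ -47569.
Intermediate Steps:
j = -16117/4 (j = -((5778 - 4282) + 14621)/4 = -(1496 + 14621)/4 = -¼*16117 = -16117/4 ≈ -4029.3)
j + E = -16117/4 - 43540 = -190277/4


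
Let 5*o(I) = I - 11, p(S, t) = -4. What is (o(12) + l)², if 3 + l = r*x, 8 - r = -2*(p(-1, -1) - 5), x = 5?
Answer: 69696/25 ≈ 2787.8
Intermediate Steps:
o(I) = -11/5 + I/5 (o(I) = (I - 11)/5 = (-11 + I)/5 = -11/5 + I/5)
r = -10 (r = 8 - (-2)*(-4 - 5) = 8 - (-2)*(-9) = 8 - 1*18 = 8 - 18 = -10)
l = -53 (l = -3 - 10*5 = -3 - 50 = -53)
(o(12) + l)² = ((-11/5 + (⅕)*12) - 53)² = ((-11/5 + 12/5) - 53)² = (⅕ - 53)² = (-264/5)² = 69696/25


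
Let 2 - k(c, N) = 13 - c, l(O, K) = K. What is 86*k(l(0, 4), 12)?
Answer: -602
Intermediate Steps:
k(c, N) = -11 + c (k(c, N) = 2 - (13 - c) = 2 + (-13 + c) = -11 + c)
86*k(l(0, 4), 12) = 86*(-11 + 4) = 86*(-7) = -602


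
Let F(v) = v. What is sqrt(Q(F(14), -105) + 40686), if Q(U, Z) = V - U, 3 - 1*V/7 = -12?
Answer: 11*sqrt(337) ≈ 201.93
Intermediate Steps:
V = 105 (V = 21 - 7*(-12) = 21 + 84 = 105)
Q(U, Z) = 105 - U
sqrt(Q(F(14), -105) + 40686) = sqrt((105 - 1*14) + 40686) = sqrt((105 - 14) + 40686) = sqrt(91 + 40686) = sqrt(40777) = 11*sqrt(337)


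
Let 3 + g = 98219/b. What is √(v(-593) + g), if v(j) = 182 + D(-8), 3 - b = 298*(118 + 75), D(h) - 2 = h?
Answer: 12*√13613789/3383 ≈ 13.088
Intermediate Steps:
D(h) = 2 + h
b = -57511 (b = 3 - 298*(118 + 75) = 3 - 298*193 = 3 - 1*57514 = 3 - 57514 = -57511)
v(j) = 176 (v(j) = 182 + (2 - 8) = 182 - 6 = 176)
g = -270752/57511 (g = -3 + 98219/(-57511) = -3 + 98219*(-1/57511) = -3 - 98219/57511 = -270752/57511 ≈ -4.7078)
√(v(-593) + g) = √(176 - 270752/57511) = √(9851184/57511) = 12*√13613789/3383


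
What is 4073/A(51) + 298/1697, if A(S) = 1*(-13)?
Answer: -6908007/22061 ≈ -313.13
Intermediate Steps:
A(S) = -13
4073/A(51) + 298/1697 = 4073/(-13) + 298/1697 = 4073*(-1/13) + 298*(1/1697) = -4073/13 + 298/1697 = -6908007/22061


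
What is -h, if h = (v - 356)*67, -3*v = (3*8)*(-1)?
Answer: 23316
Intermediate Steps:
v = 8 (v = -3*8*(-1)/3 = -8*(-1) = -⅓*(-24) = 8)
h = -23316 (h = (8 - 356)*67 = -348*67 = -23316)
-h = -1*(-23316) = 23316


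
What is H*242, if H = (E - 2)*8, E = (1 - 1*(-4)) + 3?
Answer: 11616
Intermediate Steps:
E = 8 (E = (1 + 4) + 3 = 5 + 3 = 8)
H = 48 (H = (8 - 2)*8 = 6*8 = 48)
H*242 = 48*242 = 11616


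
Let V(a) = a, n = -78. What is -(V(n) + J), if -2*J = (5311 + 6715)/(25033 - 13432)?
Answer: 910891/11601 ≈ 78.518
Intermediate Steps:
J = -6013/11601 (J = -(5311 + 6715)/(2*(25033 - 13432)) = -6013/11601 ≈ -0.51832)
-(V(n) + J) = -(-78 - 6013/11601) = -1*(-910891/11601) = 910891/11601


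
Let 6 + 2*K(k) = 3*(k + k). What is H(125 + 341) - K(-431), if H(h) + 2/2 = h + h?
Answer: 2227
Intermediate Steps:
K(k) = -3 + 3*k (K(k) = -3 + (3*(k + k))/2 = -3 + (3*(2*k))/2 = -3 + (6*k)/2 = -3 + 3*k)
H(h) = -1 + 2*h (H(h) = -1 + (h + h) = -1 + 2*h)
H(125 + 341) - K(-431) = (-1 + 2*(125 + 341)) - (-3 + 3*(-431)) = (-1 + 2*466) - (-3 - 1293) = (-1 + 932) - 1*(-1296) = 931 + 1296 = 2227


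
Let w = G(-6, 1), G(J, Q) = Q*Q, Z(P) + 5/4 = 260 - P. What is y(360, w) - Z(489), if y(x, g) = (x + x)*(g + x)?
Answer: 1040601/4 ≈ 2.6015e+5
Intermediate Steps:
Z(P) = 1035/4 - P (Z(P) = -5/4 + (260 - P) = 1035/4 - P)
G(J, Q) = Q²
w = 1 (w = 1² = 1)
y(x, g) = 2*x*(g + x) (y(x, g) = (2*x)*(g + x) = 2*x*(g + x))
y(360, w) - Z(489) = 2*360*(1 + 360) - (1035/4 - 1*489) = 2*360*361 - (1035/4 - 489) = 259920 - 1*(-921/4) = 259920 + 921/4 = 1040601/4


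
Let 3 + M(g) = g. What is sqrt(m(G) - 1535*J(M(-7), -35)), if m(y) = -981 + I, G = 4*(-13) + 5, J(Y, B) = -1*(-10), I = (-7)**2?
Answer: I*sqrt(16282) ≈ 127.6*I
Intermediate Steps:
M(g) = -3 + g
I = 49
J(Y, B) = 10
G = -47 (G = -52 + 5 = -47)
m(y) = -932 (m(y) = -981 + 49 = -932)
sqrt(m(G) - 1535*J(M(-7), -35)) = sqrt(-932 - 1535*10) = sqrt(-932 - 15350) = sqrt(-16282) = I*sqrt(16282)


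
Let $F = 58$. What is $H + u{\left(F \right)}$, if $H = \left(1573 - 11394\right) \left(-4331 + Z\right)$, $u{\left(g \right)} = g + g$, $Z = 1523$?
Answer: $27577484$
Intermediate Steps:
$u{\left(g \right)} = 2 g$
$H = 27577368$ ($H = \left(1573 - 11394\right) \left(-4331 + 1523\right) = \left(-9821\right) \left(-2808\right) = 27577368$)
$H + u{\left(F \right)} = 27577368 + 2 \cdot 58 = 27577368 + 116 = 27577484$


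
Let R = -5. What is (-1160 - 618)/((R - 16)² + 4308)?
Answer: -1778/4749 ≈ -0.37439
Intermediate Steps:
(-1160 - 618)/((R - 16)² + 4308) = (-1160 - 618)/((-5 - 16)² + 4308) = -1778/((-21)² + 4308) = -1778/(441 + 4308) = -1778/4749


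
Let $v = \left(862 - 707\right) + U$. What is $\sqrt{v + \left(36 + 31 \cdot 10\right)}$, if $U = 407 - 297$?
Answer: $\sqrt{611} \approx 24.718$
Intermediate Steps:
$U = 110$
$v = 265$ ($v = \left(862 - 707\right) + 110 = 155 + 110 = 265$)
$\sqrt{v + \left(36 + 31 \cdot 10\right)} = \sqrt{265 + \left(36 + 31 \cdot 10\right)} = \sqrt{265 + \left(36 + 310\right)} = \sqrt{265 + 346} = \sqrt{611}$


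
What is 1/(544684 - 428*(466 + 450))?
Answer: 1/152636 ≈ 6.5515e-6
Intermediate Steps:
1/(544684 - 428*(466 + 450)) = 1/(544684 - 428*916) = 1/(544684 - 392048) = 1/152636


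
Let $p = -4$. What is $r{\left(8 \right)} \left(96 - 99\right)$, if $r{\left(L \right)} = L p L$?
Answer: $768$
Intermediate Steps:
$r{\left(L \right)} = - 4 L^{2}$ ($r{\left(L \right)} = L \left(-4\right) L = - 4 L L = - 4 L^{2}$)
$r{\left(8 \right)} \left(96 - 99\right) = - 4 \cdot 8^{2} \left(96 - 99\right) = \left(-4\right) 64 \left(-3\right) = \left(-256\right) \left(-3\right) = 768$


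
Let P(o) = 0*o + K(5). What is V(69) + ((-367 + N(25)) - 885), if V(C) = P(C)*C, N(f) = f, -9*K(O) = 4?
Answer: -3773/3 ≈ -1257.7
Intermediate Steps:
K(O) = -4/9 (K(O) = -⅑*4 = -4/9)
P(o) = -4/9 (P(o) = 0*o - 4/9 = 0 - 4/9 = -4/9)
V(C) = -4*C/9
V(69) + ((-367 + N(25)) - 885) = -4/9*69 + ((-367 + 25) - 885) = -92/3 + (-342 - 885) = -92/3 - 1227 = -3773/3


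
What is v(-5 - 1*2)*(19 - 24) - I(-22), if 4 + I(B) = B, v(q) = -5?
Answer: 51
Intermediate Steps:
I(B) = -4 + B
v(-5 - 1*2)*(19 - 24) - I(-22) = -5*(19 - 24) - (-4 - 22) = -5*(-5) - 1*(-26) = 25 + 26 = 51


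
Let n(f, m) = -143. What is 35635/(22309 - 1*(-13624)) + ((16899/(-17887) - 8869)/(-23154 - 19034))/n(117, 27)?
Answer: 1919839413517807/1938768538374382 ≈ 0.99024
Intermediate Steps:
35635/(22309 - 1*(-13624)) + ((16899/(-17887) - 8869)/(-23154 - 19034))/n(117, 27) = 35635/(22309 - 1*(-13624)) + ((16899/(-17887) - 8869)/(-23154 - 19034))/(-143) = 35635/(22309 + 13624) + ((16899*(-1/17887) - 8869)/(-42188))*(-1/143) = 35635/35933 + ((-16899/17887 - 8869)*(-1/42188))*(-1/143) = 35635*(1/35933) - 158656702/17887*(-1/42188)*(-1/143) = 35635/35933 + (79328351/377308378)*(-1/143) = 35635/35933 - 79328351/53955098054 = 1919839413517807/1938768538374382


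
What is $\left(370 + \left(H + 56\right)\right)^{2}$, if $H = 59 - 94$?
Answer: $152881$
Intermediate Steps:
$H = -35$
$\left(370 + \left(H + 56\right)\right)^{2} = \left(370 + \left(-35 + 56\right)\right)^{2} = \left(370 + 21\right)^{2} = 391^{2} = 152881$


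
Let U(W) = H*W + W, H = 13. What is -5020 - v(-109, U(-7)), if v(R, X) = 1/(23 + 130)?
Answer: -768061/153 ≈ -5020.0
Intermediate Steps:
U(W) = 14*W (U(W) = 13*W + W = 14*W)
v(R, X) = 1/153
-5020 - v(-109, U(-7)) = -5020 - 1*1/153 = -5020 - 1/153 = -768061/153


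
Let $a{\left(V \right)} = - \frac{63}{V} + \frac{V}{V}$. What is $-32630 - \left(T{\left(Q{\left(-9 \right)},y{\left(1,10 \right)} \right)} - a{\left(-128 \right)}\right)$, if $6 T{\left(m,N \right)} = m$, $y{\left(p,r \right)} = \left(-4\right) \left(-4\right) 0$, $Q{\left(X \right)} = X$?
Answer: $- \frac{4176257}{128} \approx -32627.0$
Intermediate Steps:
$y{\left(p,r \right)} = 0$ ($y{\left(p,r \right)} = 16 \cdot 0 = 0$)
$T{\left(m,N \right)} = \frac{m}{6}$
$a{\left(V \right)} = 1 - \frac{63}{V}$ ($a{\left(V \right)} = - \frac{63}{V} + 1 = 1 - \frac{63}{V}$)
$-32630 - \left(T{\left(Q{\left(-9 \right)},y{\left(1,10 \right)} \right)} - a{\left(-128 \right)}\right) = -32630 - \left(\frac{1}{6} \left(-9\right) - \frac{-63 - 128}{-128}\right) = -32630 - \left(- \frac{3}{2} - \left(- \frac{1}{128}\right) \left(-191\right)\right) = -32630 - \left(- \frac{3}{2} - \frac{191}{128}\right) = -32630 - - \frac{383}{128} = -32630 + \frac{383}{128} = - \frac{4176257}{128}$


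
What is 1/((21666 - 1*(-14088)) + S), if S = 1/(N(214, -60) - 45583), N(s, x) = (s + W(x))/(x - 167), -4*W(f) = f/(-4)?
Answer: 41390205/1479865388662 ≈ 2.7969e-5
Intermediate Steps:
W(f) = f/16 (W(f) = -f/(4*(-4)) = -f*(-1)/(4*4) = -(-1)*f/16 = f/16)
N(s, x) = (s + x/16)/(-167 + x) (N(s, x) = (s + x/16)/(x - 167) = (s + x/16)/(-167 + x))
S = -908/41390205 (S = 1/((214 + (1/16)*(-60))/(-167 - 60) - 45583) = 1/((214 - 15/4)/(-227) - 45583) = 1/(-1/227*841/4 - 45583) = 1/(-841/908 - 45583) = 1/(-41390205/908) = -908/41390205 ≈ -2.1938e-5)
1/((21666 - 1*(-14088)) + S) = 1/((21666 - 1*(-14088)) - 908/41390205) = 1/((21666 + 14088) - 908/41390205) = 1/(35754 - 908/41390205) = 1/(1479865388662/41390205) = 41390205/1479865388662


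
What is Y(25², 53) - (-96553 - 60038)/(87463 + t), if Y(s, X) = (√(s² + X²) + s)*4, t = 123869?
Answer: 176162197/70444 + 4*√393434 ≈ 5009.7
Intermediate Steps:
Y(s, X) = 4*s + 4*√(X² + s²) (Y(s, X) = (√(X² + s²) + s)*4 = (s + √(X² + s²))*4 = 4*s + 4*√(X² + s²))
Y(25², 53) - (-96553 - 60038)/(87463 + t) = (4*25² + 4*√(53² + (25²)²)) - (-96553 - 60038)/(87463 + 123869) = (4*625 + 4*√(2809 + 625²)) - (-156591)/211332 = (2500 + 4*√(2809 + 390625)) - (-156591)/211332 = (2500 + 4*√393434) - 1*(-52197/70444) = (2500 + 4*√393434) + 52197/70444 = 176162197/70444 + 4*√393434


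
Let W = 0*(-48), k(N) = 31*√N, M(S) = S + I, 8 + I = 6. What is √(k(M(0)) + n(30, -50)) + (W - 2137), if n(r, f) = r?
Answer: -2137 + √(30 + 31*I*√2) ≈ -2130.6 + 3.4002*I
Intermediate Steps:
I = -2 (I = -8 + 6 = -2)
M(S) = -2 + S (M(S) = S - 2 = -2 + S)
W = 0
√(k(M(0)) + n(30, -50)) + (W - 2137) = √(31*√(-2 + 0) + 30) + (0 - 2137) = √(31*√(-2) + 30) - 2137 = √(31*(I*√2) + 30) - 2137 = √(31*I*√2 + 30) - 2137 = √(30 + 31*I*√2) - 2137 = -2137 + √(30 + 31*I*√2)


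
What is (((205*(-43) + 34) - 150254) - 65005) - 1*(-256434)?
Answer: 32394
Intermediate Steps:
(((205*(-43) + 34) - 150254) - 65005) - 1*(-256434) = (((-8815 + 34) - 150254) - 65005) + 256434 = ((-8781 - 150254) - 65005) + 256434 = (-159035 - 65005) + 256434 = -224040 + 256434 = 32394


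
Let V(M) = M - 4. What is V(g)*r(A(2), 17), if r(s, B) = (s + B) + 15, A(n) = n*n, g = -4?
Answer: -288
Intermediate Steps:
A(n) = n²
r(s, B) = 15 + B + s (r(s, B) = (B + s) + 15 = 15 + B + s)
V(M) = -4 + M
V(g)*r(A(2), 17) = (-4 - 4)*(15 + 17 + 2²) = -8*(15 + 17 + 4) = -8*36 = -288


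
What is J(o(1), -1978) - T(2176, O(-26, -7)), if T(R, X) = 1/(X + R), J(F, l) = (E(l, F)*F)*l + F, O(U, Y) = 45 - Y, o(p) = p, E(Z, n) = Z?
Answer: 8717016579/2228 ≈ 3.9125e+6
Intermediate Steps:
J(F, l) = F + F*l² (J(F, l) = (l*F)*l + F = (F*l)*l + F = F*l² + F = F + F*l²)
T(R, X) = 1/(R + X)
J(o(1), -1978) - T(2176, O(-26, -7)) = 1*(1 + (-1978)²) - 1/(2176 + (45 - 1*(-7))) = 1*(1 + 3912484) - 1/(2176 + (45 + 7)) = 1*3912485 - 1/(2176 + 52) = 3912485 - 1/2228 = 8717016579/2228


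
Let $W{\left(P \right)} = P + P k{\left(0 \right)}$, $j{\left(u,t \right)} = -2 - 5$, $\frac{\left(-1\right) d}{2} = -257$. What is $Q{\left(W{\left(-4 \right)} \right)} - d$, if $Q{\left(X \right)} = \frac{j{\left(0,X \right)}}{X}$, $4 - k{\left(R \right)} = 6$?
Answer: $- \frac{2063}{4} \approx -515.75$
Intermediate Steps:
$d = 514$ ($d = \left(-2\right) \left(-257\right) = 514$)
$j{\left(u,t \right)} = -7$ ($j{\left(u,t \right)} = -2 - 5 = -7$)
$k{\left(R \right)} = -2$ ($k{\left(R \right)} = 4 - 6 = -2$)
$W{\left(P \right)} = - P$ ($W{\left(P \right)} = P + P \left(-2\right) = P - 2 P = - P$)
$Q{\left(X \right)} = - \frac{7}{X}$
$Q{\left(W{\left(-4 \right)} \right)} - d = - \frac{7}{\left(-1\right) \left(-4\right)} - 514 = - \frac{7}{4} - 514 = - \frac{2063}{4}$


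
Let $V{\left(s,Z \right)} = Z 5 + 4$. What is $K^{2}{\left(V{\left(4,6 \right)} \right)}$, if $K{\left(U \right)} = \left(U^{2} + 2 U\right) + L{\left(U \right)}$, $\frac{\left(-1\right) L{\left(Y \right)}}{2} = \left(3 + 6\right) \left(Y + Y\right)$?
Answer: $0$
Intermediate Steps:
$L{\left(Y \right)} = - 36 Y$ ($L{\left(Y \right)} = - 2 \left(3 + 6\right) \left(Y + Y\right) = - 2 \cdot 9 \cdot 2 Y = - 2 \cdot 18 Y = - 36 Y$)
$V{\left(s,Z \right)} = 4 + 5 Z$ ($V{\left(s,Z \right)} = 5 Z + 4 = 4 + 5 Z$)
$K{\left(U \right)} = U^{2} - 34 U$ ($K{\left(U \right)} = \left(U^{2} + 2 U\right) - 36 U = U^{2} - 34 U$)
$K^{2}{\left(V{\left(4,6 \right)} \right)} = \left(\left(4 + 5 \cdot 6\right) \left(-34 + \left(4 + 5 \cdot 6\right)\right)\right)^{2} = \left(\left(4 + 30\right) \left(-34 + \left(4 + 30\right)\right)\right)^{2} = \left(34 \left(-34 + 34\right)\right)^{2} = \left(34 \cdot 0\right)^{2} = 0^{2} = 0$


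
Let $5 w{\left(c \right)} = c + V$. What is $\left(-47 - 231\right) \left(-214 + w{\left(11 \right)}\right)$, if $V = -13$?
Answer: $\frac{298016}{5} \approx 59603.0$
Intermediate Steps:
$w{\left(c \right)} = - \frac{13}{5} + \frac{c}{5}$ ($w{\left(c \right)} = \frac{c - 13}{5} = \frac{-13 + c}{5} = - \frac{13}{5} + \frac{c}{5}$)
$\left(-47 - 231\right) \left(-214 + w{\left(11 \right)}\right) = \left(-47 - 231\right) \left(-214 + \left(- \frac{13}{5} + \frac{1}{5} \cdot 11\right)\right) = - 278 \left(-214 + \left(- \frac{13}{5} + \frac{11}{5}\right)\right) = - 278 \left(-214 - \frac{2}{5}\right) = \left(-278\right) \left(- \frac{1072}{5}\right) = \frac{298016}{5}$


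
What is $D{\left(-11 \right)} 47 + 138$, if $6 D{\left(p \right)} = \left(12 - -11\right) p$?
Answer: $- \frac{11063}{6} \approx -1843.8$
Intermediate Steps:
$D{\left(p \right)} = \frac{23 p}{6}$ ($D{\left(p \right)} = \frac{\left(12 - -11\right) p}{6} = \frac{\left(12 + 11\right) p}{6} = \frac{23 p}{6}$)
$D{\left(-11 \right)} 47 + 138 = \frac{23}{6} \left(-11\right) 47 + 138 = \left(- \frac{253}{6}\right) 47 + 138 = - \frac{11891}{6} + 138 = - \frac{11063}{6}$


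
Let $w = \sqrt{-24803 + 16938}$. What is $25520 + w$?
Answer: $25520 + 11 i \sqrt{65} \approx 25520.0 + 88.685 i$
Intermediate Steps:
$w = 11 i \sqrt{65}$ ($w = \sqrt{-7865} = 11 i \sqrt{65} \approx 88.685 i$)
$25520 + w = 25520 + 11 i \sqrt{65}$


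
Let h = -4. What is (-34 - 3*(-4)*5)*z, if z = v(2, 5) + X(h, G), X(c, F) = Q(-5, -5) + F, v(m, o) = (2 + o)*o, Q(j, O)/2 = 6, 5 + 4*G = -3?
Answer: 1170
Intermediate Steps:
G = -2 (G = -5/4 + (¼)*(-3) = -5/4 - ¾ = -2)
Q(j, O) = 12 (Q(j, O) = 2*6 = 12)
v(m, o) = o*(2 + o)
X(c, F) = 12 + F
z = 45 (z = 5*(2 + 5) + (12 - 2) = 5*7 + 10 = 35 + 10 = 45)
(-34 - 3*(-4)*5)*z = (-34 - 3*(-4)*5)*45 = (-34 + 12*5)*45 = (-34 + 60)*45 = 26*45 = 1170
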